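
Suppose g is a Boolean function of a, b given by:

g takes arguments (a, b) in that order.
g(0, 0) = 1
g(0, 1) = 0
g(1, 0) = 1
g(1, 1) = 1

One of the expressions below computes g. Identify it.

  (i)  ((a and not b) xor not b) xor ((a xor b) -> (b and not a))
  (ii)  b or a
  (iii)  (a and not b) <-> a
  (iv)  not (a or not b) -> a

iv

(i): at (0,0) it gives 0, but g = 1 — eliminated.
(ii): at (0,0) it gives 0, but g = 1 — eliminated.
(iii): at (0,1) it gives 1, but g = 0 — eliminated.
Only (iv) survives; checking it on all 4 rows confirms it matches g.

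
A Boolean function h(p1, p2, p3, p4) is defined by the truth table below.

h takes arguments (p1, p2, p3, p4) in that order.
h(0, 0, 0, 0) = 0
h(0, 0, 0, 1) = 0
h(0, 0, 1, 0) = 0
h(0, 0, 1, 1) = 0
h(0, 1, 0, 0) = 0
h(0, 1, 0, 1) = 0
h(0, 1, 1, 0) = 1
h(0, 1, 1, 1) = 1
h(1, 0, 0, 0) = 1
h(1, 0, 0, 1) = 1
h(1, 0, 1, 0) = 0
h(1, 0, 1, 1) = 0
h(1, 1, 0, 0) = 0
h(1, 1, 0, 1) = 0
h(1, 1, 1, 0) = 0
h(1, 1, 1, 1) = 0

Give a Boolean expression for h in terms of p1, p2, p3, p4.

h=1 on 4 inputs: (0,1,1,0), (0,1,1,1), (1,0,0,0), (1,0,0,1). Reading each as a conjunction of literals (¬p1·p2·p3·¬p4, ¬p1·p2·p3·p4, p1·¬p2·¬p3·¬p4, p1·¬p2·¬p3·p4) and taking the OR gives the canonical DNF.

h(p1, p2, p3, p4) = (((((NOT p1 AND p2) AND p3) AND NOT p4) OR (((NOT p1 AND p2) AND p3) AND p4)) OR (((p1 AND NOT p2) AND NOT p3) AND NOT p4)) OR (((p1 AND NOT p2) AND NOT p3) AND p4)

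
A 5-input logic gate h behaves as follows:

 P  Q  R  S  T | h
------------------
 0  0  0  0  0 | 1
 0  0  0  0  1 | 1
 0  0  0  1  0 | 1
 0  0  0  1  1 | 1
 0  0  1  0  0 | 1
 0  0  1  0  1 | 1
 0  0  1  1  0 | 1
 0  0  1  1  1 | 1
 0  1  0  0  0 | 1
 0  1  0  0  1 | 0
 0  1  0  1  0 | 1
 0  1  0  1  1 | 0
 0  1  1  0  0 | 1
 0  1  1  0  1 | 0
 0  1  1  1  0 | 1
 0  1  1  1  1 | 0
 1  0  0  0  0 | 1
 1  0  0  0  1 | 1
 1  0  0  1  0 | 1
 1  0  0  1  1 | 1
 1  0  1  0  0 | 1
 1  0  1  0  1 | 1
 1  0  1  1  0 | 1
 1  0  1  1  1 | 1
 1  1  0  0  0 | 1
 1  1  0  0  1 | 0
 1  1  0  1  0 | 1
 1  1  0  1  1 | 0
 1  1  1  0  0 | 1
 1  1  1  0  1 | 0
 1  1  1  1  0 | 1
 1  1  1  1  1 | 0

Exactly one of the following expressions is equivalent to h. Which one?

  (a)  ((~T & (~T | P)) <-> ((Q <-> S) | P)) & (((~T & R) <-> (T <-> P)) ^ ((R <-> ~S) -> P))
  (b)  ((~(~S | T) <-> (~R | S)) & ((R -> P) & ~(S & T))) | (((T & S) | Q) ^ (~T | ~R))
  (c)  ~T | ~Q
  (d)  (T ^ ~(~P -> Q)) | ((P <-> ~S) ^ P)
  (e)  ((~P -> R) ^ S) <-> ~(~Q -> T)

c

(a) disagrees with h on (0,0,0,0,1) (formula → 0, table → 1); rule it out.
(b) disagrees with h on (0,0,0,1,1) (formula → 0, table → 1); rule it out.
(d) disagrees with h on (0,0,0,0,1) (formula → 0, table → 1); rule it out.
(e) disagrees with h on (0,0,0,0,0) (formula → 0, table → 1); rule it out.
Only (c) survives; checking it on all 32 rows confirms it matches h.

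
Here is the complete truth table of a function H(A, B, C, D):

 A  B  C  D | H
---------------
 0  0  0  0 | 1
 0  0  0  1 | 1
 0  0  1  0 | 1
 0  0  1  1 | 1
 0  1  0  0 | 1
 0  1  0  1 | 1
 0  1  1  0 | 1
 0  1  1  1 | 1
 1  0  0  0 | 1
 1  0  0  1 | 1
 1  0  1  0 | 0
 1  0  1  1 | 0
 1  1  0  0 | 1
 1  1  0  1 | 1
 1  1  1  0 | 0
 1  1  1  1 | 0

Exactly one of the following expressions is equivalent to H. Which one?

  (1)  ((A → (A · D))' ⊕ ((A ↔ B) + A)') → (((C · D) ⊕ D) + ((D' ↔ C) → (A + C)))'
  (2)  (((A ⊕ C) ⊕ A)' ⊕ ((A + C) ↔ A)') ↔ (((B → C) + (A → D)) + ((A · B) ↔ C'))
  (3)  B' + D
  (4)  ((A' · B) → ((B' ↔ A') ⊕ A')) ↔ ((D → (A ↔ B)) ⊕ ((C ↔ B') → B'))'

(1): at (0,1,0,0) it gives 0, but H = 1 — eliminated.
(3): at (0,1,0,0) it gives 0, but H = 1 — eliminated.
(4): at (0,1,0,0) it gives 0, but H = 1 — eliminated.
That leaves (2). Evaluating it on every row reproduces the table of H exactly.

2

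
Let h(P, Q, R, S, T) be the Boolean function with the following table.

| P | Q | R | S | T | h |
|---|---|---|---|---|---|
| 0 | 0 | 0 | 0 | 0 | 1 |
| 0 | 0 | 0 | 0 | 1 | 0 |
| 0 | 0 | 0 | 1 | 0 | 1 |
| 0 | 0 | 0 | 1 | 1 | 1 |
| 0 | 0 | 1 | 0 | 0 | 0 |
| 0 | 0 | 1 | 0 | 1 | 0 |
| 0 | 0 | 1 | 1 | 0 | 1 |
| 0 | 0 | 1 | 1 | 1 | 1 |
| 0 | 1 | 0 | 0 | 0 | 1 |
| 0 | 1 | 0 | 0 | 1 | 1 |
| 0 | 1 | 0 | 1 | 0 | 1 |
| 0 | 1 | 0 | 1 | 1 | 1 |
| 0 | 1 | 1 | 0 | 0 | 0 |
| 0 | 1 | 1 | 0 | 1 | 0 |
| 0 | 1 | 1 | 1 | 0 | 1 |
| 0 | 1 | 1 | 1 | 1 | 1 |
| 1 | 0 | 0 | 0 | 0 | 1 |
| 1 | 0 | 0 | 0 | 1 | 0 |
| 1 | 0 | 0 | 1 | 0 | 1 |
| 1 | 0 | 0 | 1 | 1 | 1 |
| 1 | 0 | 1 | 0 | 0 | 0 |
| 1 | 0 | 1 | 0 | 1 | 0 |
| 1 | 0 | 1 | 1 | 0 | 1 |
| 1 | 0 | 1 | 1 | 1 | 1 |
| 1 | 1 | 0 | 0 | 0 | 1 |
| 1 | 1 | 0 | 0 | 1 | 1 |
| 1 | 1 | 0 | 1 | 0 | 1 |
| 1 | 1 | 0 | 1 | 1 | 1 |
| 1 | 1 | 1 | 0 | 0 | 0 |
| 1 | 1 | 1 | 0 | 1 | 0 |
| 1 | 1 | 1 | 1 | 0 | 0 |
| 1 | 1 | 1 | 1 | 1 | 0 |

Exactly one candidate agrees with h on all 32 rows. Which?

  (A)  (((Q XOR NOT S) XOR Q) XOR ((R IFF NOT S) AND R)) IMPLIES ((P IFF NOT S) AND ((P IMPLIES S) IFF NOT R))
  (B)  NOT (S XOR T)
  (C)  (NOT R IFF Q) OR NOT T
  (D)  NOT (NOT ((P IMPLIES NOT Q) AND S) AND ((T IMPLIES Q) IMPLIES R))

(A) disagrees with h on (0,0,0,0,0) (formula → 0, table → 1); rule it out.
(B) disagrees with h on (0,0,0,1,0) (formula → 0, table → 1); rule it out.
(C) disagrees with h on (0,0,0,1,1) (formula → 0, table → 1); rule it out.
Only (D) survives; checking it on all 32 rows confirms it matches h.

D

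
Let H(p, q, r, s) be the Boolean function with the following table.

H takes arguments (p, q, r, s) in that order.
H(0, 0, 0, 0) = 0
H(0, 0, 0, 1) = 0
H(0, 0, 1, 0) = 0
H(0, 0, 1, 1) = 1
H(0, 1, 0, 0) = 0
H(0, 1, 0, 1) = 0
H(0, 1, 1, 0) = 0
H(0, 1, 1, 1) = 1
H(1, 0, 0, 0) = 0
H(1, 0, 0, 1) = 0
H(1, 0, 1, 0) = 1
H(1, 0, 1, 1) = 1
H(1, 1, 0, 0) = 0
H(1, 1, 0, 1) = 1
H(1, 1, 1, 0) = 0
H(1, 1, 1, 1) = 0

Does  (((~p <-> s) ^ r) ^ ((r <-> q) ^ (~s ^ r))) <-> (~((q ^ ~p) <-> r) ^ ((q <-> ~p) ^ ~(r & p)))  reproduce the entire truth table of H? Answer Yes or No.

Test each input against both H and the formula:
  p=0, q=0, r=0, s=0: formula gives 1, but H = 0 ✗
Row (0,0,0,0) is a counterexample, so the formula is not equivalent to H.

No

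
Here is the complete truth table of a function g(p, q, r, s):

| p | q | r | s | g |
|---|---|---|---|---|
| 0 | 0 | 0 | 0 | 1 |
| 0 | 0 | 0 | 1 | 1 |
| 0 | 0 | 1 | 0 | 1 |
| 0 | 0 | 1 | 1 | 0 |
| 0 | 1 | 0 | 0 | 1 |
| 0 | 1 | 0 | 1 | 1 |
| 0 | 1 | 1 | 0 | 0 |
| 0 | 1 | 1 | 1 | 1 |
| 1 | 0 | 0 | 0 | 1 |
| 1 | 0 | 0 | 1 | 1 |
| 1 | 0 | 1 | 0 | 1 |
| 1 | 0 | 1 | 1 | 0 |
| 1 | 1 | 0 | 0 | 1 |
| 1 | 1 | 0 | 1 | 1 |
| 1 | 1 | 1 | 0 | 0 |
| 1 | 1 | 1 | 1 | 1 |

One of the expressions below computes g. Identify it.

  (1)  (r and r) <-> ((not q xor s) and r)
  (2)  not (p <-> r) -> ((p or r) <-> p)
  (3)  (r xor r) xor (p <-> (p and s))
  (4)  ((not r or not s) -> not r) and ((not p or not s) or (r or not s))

(2) disagrees with g on (0,0,1,0) (formula → 0, table → 1); rule it out.
(3) disagrees with g on (0,0,1,1) (formula → 1, table → 0); rule it out.
(4) disagrees with g on (0,0,1,0) (formula → 0, table → 1); rule it out.
(1) is the remaining candidate, and it agrees with g on all 16 inputs.

1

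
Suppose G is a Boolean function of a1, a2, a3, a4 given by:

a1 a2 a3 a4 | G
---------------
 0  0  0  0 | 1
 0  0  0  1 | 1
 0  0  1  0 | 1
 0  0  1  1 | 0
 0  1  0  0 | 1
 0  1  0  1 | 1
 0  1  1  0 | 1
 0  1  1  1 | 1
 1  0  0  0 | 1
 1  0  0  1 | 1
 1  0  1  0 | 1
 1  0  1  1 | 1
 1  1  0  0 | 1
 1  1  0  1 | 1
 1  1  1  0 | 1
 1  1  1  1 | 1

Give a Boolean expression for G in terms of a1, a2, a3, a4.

Only row (0,0,1,1) gives 0. So G is 1 everywhere except there — the complement of the minterm ¬a1·¬a2·a3·a4.

G(a1, a2, a3, a4) = (((a1' · a2') · a3) · a4)'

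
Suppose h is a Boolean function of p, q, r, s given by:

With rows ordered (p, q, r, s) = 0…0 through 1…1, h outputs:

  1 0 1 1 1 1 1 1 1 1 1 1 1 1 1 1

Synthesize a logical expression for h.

h(p, q, r, s) = NOT (((NOT p AND NOT q) AND NOT r) AND s)

Only row (0,0,0,1) gives 0. So h is 1 everywhere except there — the complement of the minterm ¬p·¬q·¬r·s.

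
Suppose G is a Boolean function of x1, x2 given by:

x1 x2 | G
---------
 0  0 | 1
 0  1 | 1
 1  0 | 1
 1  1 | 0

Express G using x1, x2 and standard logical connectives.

The output is 0 only when every input is 1 — NAND of all inputs.

G(x1, x2) = ¬(x1 ∧ x2)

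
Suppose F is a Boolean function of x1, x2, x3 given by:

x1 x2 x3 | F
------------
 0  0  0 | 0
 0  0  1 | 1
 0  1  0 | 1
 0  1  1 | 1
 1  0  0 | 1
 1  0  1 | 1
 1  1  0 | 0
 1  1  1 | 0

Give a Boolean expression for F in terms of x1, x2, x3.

F(x1, x2, x3) = NOT ((((NOT x1 AND NOT x2) AND NOT x3) OR ((x1 AND x2) AND NOT x3)) OR ((x1 AND x2) AND x3))

There are just 3 zero rows: (0,0,0), (1,1,0), (1,1,1). Their minterms are ¬x1·¬x2·¬x3, x1·x2·¬x3, x1·x2·x3; the OR of those covers precisely the 0-outputs, and negating it yields F.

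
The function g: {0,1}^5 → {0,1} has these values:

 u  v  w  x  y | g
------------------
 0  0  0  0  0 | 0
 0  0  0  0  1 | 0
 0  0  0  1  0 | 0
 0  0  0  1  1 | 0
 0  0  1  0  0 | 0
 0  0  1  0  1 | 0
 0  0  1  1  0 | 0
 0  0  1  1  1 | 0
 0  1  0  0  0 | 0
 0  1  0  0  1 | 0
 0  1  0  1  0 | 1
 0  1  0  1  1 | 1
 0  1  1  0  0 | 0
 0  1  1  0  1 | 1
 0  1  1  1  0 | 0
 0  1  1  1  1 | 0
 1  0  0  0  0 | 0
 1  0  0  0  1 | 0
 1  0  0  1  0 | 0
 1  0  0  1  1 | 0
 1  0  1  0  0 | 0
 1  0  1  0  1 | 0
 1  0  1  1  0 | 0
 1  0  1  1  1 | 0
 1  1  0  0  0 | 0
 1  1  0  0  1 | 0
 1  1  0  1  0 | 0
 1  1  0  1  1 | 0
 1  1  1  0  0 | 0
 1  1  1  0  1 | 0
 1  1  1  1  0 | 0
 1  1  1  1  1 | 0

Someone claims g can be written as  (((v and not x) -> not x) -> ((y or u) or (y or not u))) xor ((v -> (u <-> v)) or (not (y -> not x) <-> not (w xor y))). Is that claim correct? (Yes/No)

Evaluate (((v and not x) -> not x) -> ((y or u) or (y or not u))) xor ((v -> (u <-> v)) or (not (y -> not x) <-> not (w xor y))) on each row and compare to g:
  u=0, v=0, w=0, x=0, y=0: formula gives 0, g = 0 ✓
  u=0, v=0, w=0, x=0, y=1: formula gives 0, g = 0 ✓
  u=0, v=0, w=0, x=1, y=0: formula gives 0, g = 0 ✓
  u=0, v=0, w=0, x=1, y=1: formula gives 0, g = 0 ✓
  …
  u=0, v=1, w=0, x=0, y=0: formula gives 1, but g = 0 ✗
Since they disagree at (0,1,0,0,0), the expression is not a correct formula for g.

No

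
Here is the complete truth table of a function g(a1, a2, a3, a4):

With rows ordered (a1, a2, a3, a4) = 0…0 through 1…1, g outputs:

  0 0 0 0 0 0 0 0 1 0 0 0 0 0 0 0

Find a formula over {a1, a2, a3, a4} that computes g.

Only row (1,0,0,0) gives 1. That row's minterm a1·¬a2·¬a3·¬a4 is g directly.

g(a1, a2, a3, a4) = ((a1 AND NOT a2) AND NOT a3) AND NOT a4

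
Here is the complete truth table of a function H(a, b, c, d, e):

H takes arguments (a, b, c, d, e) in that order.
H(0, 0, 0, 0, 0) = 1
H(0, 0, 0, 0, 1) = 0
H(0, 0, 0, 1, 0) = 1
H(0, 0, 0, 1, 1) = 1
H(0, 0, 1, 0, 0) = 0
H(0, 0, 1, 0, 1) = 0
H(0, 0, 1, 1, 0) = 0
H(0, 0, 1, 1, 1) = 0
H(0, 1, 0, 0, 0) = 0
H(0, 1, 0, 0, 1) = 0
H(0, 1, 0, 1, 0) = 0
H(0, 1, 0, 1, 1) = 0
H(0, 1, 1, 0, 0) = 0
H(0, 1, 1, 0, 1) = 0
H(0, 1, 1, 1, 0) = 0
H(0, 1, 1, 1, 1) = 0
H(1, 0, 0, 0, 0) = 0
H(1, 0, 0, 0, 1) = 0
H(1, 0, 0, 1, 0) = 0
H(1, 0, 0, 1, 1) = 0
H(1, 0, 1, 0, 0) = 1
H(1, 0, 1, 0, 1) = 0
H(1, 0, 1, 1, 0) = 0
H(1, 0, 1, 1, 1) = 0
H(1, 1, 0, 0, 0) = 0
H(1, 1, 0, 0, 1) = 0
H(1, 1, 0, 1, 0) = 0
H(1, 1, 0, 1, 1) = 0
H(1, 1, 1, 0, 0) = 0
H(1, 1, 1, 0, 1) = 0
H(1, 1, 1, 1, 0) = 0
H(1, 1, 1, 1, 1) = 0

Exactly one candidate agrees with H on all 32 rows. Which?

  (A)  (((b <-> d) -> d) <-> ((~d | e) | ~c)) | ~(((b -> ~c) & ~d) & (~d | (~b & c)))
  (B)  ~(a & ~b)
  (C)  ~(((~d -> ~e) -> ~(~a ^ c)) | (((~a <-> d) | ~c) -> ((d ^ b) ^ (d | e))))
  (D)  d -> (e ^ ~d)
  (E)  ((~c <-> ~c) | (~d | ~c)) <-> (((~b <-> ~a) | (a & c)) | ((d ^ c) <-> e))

(A): at (0,0,0,0,0) it gives 0, but H = 1 — eliminated.
(B): at (0,0,0,0,1) it gives 1, but H = 0 — eliminated.
(D): at (0,0,0,0,1) it gives 1, but H = 0 — eliminated.
(E): at (0,0,0,0,1) it gives 1, but H = 0 — eliminated.
Only (C) survives; checking it on all 32 rows confirms it matches H.

C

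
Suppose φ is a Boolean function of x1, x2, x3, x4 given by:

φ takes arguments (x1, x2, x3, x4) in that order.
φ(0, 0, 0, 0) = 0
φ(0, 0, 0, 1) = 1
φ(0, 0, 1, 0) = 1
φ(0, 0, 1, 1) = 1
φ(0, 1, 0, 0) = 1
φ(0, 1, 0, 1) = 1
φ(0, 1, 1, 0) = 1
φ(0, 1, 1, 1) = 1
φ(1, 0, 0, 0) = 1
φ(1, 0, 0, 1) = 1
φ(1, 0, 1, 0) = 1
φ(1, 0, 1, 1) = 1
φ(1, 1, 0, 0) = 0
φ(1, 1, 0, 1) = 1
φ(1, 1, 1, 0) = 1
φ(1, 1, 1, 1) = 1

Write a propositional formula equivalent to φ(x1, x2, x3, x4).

There are just 2 zero rows: (0,0,0,0), (1,1,0,0). Their minterms are ¬x1·¬x2·¬x3·¬x4, x1·x2·¬x3·¬x4; the OR of those covers precisely the 0-outputs, and negating it yields φ.

φ(x1, x2, x3, x4) = ((((x1' · x2') · x3') · x4') + (((x1 · x2) · x3') · x4'))'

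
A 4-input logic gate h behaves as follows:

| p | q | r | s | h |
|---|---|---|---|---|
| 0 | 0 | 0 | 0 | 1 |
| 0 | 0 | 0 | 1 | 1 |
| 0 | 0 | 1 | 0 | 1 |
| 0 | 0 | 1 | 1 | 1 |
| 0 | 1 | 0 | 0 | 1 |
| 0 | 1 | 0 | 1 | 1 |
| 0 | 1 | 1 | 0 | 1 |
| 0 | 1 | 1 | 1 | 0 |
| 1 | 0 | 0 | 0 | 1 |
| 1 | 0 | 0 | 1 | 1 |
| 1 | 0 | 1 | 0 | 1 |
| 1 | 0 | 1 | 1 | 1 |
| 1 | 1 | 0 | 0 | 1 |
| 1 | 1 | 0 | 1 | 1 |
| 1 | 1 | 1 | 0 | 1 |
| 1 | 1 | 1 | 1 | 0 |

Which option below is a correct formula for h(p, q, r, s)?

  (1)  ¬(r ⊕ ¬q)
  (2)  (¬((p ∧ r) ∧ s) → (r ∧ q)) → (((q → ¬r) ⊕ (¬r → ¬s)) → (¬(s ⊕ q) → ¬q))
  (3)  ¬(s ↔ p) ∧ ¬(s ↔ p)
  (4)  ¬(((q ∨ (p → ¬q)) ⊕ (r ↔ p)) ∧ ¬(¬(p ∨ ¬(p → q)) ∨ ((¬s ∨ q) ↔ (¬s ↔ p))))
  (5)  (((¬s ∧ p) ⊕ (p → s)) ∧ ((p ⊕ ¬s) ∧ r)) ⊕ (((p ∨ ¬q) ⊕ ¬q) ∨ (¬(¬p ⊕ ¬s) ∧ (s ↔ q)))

(1): at (0,0,0,0) it gives 0, but h = 1 — eliminated.
(3): at (0,0,0,0) it gives 0, but h = 1 — eliminated.
(4): at (0,1,1,1) it gives 1, but h = 0 — eliminated.
(5): at (0,0,0,1) it gives 0, but h = 1 — eliminated.
Only (2) survives; checking it on all 16 rows confirms it matches h.

2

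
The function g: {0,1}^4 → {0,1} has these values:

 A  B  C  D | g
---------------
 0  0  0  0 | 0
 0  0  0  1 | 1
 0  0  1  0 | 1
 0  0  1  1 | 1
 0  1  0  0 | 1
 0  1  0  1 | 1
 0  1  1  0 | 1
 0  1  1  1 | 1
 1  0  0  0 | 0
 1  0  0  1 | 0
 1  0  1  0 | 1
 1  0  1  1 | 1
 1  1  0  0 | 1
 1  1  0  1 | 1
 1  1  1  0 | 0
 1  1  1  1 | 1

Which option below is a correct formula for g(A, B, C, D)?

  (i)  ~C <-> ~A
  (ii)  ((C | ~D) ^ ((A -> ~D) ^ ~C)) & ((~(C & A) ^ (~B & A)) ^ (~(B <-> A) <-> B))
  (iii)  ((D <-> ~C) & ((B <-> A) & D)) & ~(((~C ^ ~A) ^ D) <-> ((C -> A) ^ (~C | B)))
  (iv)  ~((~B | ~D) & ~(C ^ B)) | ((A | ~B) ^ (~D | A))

iv

(i) fails at (0,0,0,0): the formula yields 1, g is 0.
(ii) fails at (0,0,0,1): the formula yields 0, g is 1.
(iii) fails at (0,0,1,0): the formula yields 0, g is 1.
Only (iv) survives; checking it on all 16 rows confirms it matches g.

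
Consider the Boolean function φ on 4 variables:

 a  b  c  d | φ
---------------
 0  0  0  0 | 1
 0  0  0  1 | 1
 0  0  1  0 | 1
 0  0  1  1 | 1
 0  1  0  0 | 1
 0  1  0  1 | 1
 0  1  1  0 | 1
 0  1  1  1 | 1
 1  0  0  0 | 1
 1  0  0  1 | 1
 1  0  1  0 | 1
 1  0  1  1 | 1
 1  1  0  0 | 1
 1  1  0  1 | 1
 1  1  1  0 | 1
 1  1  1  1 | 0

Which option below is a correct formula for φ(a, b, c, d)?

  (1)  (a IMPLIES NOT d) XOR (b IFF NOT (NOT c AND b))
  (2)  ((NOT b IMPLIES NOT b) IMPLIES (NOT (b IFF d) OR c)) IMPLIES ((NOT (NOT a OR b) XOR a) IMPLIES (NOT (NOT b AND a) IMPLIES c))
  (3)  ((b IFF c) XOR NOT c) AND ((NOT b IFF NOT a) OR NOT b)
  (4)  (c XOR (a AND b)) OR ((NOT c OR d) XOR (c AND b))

(1) disagrees with φ on (0,1,1,0) (formula → 0, table → 1); rule it out.
(2) disagrees with φ on (1,1,0,0) (formula → 0, table → 1); rule it out.
(3) disagrees with φ on (0,0,0,0) (formula → 0, table → 1); rule it out.
(4) is the remaining candidate, and it agrees with φ on all 16 inputs.

4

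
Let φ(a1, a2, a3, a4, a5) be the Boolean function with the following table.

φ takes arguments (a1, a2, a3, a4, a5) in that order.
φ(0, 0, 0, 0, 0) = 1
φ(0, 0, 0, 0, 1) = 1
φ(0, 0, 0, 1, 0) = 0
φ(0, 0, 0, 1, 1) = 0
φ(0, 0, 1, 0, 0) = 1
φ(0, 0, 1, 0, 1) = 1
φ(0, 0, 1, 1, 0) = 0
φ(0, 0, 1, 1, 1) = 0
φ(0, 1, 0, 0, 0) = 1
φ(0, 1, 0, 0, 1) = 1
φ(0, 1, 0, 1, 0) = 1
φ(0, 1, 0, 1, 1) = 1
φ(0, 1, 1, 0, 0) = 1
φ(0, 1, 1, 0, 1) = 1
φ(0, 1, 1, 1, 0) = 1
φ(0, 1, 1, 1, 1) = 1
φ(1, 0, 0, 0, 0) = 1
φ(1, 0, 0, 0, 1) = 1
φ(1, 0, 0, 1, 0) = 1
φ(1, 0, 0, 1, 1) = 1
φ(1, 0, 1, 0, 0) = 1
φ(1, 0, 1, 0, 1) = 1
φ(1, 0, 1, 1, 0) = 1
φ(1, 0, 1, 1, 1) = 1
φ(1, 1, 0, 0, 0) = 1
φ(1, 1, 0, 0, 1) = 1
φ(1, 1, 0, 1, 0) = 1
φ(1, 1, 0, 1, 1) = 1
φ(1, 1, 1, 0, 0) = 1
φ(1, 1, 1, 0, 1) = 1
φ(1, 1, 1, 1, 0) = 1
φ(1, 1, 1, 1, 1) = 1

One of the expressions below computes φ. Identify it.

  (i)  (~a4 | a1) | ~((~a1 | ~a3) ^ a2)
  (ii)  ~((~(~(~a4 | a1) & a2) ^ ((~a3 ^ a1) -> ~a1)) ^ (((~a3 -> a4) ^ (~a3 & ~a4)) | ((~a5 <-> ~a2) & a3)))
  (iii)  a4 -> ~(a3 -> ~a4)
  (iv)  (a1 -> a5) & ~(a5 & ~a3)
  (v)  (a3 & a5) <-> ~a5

(ii): at (0,0,0,0,0) it gives 0, but φ = 1 — eliminated.
(iii): at (0,0,1,1,0) it gives 1, but φ = 0 — eliminated.
(iv): at (0,0,0,0,1) it gives 0, but φ = 1 — eliminated.
(v): at (0,0,0,0,0) it gives 0, but φ = 1 — eliminated.
(i) is the remaining candidate, and it agrees with φ on all 32 inputs.

i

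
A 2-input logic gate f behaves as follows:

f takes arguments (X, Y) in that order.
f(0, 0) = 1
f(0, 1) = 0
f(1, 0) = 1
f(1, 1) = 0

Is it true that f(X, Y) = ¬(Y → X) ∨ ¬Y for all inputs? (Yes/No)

Check the formula against f row by row:
  X=0, Y=0: formula gives 1, f = 1 ✓
  X=0, Y=1: formula gives 1, but f = 0 ✗
A single disagreement suffices: at (0,1) they differ, so the formula does not compute f.

No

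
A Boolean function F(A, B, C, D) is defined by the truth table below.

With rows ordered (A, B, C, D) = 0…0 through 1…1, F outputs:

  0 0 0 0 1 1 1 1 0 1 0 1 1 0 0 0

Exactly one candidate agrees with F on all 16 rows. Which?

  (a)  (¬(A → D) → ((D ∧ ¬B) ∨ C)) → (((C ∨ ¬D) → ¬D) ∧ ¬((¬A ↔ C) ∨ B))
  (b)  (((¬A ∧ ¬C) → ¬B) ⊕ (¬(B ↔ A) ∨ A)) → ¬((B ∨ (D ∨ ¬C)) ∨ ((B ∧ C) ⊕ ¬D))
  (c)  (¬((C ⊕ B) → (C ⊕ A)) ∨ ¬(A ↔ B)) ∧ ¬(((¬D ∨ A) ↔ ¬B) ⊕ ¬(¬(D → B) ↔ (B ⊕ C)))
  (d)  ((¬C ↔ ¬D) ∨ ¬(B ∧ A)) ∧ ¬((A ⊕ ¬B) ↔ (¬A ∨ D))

d

(a): at (0,0,0,0) it gives 1, but F = 0 — eliminated.
(b): at (0,1,0,0) it gives 0, but F = 1 — eliminated.
(c): at (0,1,0,0) it gives 0, but F = 1 — eliminated.
(d) is the remaining candidate, and it agrees with F on all 16 inputs.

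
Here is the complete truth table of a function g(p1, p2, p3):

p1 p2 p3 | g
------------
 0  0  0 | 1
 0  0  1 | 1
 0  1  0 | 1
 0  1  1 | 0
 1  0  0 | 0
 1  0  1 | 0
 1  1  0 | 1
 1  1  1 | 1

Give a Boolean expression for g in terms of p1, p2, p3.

g(p1, p2, p3) = ¬((((¬p1 ∧ p2) ∧ p3) ∨ ((p1 ∧ ¬p2) ∧ ¬p3)) ∨ ((p1 ∧ ¬p2) ∧ p3))

g is 0 on only 3 rows — (0,1,1), (1,0,0), (1,0,1). Writing each as a minterm (¬p1·p2·p3, p1·¬p2·¬p3, p1·¬p2·p3) and OR-ing them characterizes exactly where g=0, so g is the negation of that disjunction.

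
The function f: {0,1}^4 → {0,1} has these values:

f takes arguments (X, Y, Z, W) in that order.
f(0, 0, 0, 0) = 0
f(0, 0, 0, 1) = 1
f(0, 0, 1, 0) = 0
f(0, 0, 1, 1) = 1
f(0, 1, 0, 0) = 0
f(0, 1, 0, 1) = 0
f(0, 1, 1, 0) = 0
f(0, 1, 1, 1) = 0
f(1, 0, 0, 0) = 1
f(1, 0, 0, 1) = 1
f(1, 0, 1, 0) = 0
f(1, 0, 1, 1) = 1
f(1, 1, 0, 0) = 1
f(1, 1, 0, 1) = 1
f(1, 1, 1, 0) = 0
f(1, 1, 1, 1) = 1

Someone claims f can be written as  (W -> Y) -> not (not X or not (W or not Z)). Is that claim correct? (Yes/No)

Yes

Evaluate (W -> Y) -> not (not X or not (W or not Z)) on each row and compare to f:
  X=0, Y=0, Z=0, W=0: formula gives 0, f = 0 ✓
  X=0, Y=0, Z=0, W=1: formula gives 1, f = 1 ✓
  X=0, Y=0, Z=1, W=0: formula gives 0, f = 0 ✓
  X=0, Y=0, Z=1, W=1: formula gives 1, f = 1 ✓
  … (the remaining 12 rows also agree.)
No disagreement on any input; they are logically equivalent.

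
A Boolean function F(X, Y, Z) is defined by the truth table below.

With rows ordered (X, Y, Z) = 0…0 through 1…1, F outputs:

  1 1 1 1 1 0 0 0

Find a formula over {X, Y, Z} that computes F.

F is 0 on only 3 rows — (1,0,1), (1,1,0), (1,1,1). Writing each as a minterm (X·¬Y·Z, X·Y·¬Z, X·Y·Z) and OR-ing them characterizes exactly where F=0, so F is the negation of that disjunction.

F(X, Y, Z) = ¬((((X ∧ ¬Y) ∧ Z) ∨ ((X ∧ Y) ∧ ¬Z)) ∨ ((X ∧ Y) ∧ Z))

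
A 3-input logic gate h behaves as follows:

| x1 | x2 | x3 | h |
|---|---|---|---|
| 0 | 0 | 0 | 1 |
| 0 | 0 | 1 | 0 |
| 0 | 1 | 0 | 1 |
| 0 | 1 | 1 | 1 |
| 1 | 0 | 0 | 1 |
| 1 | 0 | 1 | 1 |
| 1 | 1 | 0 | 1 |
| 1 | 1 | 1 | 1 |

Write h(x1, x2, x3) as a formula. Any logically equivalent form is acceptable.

h(x1, x2, x3) = not ((not x1 and not x2) and x3)

Only row (0,0,1) gives 0. So h is 1 everywhere except there — the complement of the minterm ¬x1·¬x2·x3.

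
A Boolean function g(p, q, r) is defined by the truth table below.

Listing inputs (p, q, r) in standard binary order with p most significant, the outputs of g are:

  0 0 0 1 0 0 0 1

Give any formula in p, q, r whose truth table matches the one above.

g=1 on 2 inputs: (0,1,1), (1,1,1). Reading each as a conjunction of literals (¬p·q·r, p·q·r) and taking the OR gives the canonical DNF.

g(p, q, r) = ((~p & q) & r) | ((p & q) & r)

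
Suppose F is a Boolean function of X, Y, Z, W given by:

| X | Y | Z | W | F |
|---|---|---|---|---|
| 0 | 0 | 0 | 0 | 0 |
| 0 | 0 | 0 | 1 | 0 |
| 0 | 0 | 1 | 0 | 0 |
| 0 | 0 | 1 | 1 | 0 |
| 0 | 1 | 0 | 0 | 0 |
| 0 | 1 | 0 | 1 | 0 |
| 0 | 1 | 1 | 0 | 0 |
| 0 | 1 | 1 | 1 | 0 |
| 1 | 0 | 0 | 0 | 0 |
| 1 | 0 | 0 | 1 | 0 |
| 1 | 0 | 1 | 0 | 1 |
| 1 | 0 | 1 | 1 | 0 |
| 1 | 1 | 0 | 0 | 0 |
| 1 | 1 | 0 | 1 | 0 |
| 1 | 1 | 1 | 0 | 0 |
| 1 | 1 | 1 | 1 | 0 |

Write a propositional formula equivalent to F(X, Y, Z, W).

F is 1 on exactly one input, (1,0,1,0), whose minterm is X·¬Y·Z·¬W. So F is just that conjunction.

F(X, Y, Z, W) = ((X · Y') · Z) · W'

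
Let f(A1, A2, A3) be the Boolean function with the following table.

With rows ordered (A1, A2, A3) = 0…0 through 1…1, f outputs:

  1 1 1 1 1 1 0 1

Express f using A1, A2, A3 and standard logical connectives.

Only row (1,1,0) gives 0. So f is 1 everywhere except there — the complement of the minterm A1·A2·¬A3.

f(A1, A2, A3) = ~((A1 & A2) & ~A3)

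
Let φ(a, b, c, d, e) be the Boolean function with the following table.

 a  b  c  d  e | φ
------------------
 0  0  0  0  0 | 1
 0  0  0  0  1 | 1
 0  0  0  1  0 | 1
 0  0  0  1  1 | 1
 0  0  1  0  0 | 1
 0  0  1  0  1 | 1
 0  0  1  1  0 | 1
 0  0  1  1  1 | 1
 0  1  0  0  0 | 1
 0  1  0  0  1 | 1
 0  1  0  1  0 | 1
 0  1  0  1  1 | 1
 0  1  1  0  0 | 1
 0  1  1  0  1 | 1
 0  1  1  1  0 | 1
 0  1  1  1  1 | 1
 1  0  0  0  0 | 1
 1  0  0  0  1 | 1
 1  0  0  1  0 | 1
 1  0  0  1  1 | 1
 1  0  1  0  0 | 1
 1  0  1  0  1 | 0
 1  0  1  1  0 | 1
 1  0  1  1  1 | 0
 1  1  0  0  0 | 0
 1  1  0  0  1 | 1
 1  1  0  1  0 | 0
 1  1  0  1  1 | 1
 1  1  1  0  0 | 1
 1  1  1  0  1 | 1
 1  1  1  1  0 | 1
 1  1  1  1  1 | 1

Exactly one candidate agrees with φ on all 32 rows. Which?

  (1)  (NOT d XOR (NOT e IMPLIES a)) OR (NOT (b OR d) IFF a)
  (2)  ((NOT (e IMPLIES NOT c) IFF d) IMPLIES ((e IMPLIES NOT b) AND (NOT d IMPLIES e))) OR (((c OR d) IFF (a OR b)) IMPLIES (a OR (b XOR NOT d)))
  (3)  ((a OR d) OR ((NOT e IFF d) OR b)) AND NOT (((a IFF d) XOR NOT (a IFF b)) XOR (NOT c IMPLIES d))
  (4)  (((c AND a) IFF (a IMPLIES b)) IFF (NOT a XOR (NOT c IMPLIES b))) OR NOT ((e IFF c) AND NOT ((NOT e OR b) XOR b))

(1) fails at (0,0,0,0,1): the formula yields 0, φ is 1.
(2) fails at (0,1,1,0,0): the formula yields 0, φ is 1.
(3) fails at (0,0,0,0,0): the formula yields 0, φ is 1.
That leaves (4). Evaluating it on every row reproduces the table of φ exactly.

4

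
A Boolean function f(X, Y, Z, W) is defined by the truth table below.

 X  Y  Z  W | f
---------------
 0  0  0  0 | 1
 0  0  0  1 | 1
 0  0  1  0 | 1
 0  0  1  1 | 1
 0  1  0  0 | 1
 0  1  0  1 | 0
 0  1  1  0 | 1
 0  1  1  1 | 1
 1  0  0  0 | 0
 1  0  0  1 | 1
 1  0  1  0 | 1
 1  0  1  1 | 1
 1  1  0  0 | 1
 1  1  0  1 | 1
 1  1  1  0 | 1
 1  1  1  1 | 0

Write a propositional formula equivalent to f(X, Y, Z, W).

f is 0 on only 3 rows — (0,1,0,1), (1,0,0,0), (1,1,1,1). Writing each as a minterm (¬X·Y·¬Z·W, X·¬Y·¬Z·¬W, X·Y·Z·W) and OR-ing them characterizes exactly where f=0, so f is the negation of that disjunction.

f(X, Y, Z, W) = (((((X' · Y) · Z') · W) + (((X · Y') · Z') · W')) + (((X · Y) · Z) · W))'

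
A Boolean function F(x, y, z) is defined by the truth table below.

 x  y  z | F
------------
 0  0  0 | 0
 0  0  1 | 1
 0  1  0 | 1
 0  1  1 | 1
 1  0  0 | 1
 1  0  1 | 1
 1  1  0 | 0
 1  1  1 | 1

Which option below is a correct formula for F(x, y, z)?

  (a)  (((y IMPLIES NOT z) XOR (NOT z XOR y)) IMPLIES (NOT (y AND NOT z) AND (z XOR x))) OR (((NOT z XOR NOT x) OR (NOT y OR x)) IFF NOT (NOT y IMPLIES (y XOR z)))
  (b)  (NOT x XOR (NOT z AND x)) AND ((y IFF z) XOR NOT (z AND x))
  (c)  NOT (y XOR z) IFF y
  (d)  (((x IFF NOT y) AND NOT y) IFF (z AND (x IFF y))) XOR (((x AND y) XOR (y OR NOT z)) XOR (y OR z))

(a) fails at (0,0,0): the formula yields 1, F is 0.
(b) fails at (0,1,1): the formula yields 0, F is 1.
(c) fails at (0,1,0): the formula yields 0, F is 1.
(d) is the remaining candidate, and it agrees with F on all 8 inputs.

d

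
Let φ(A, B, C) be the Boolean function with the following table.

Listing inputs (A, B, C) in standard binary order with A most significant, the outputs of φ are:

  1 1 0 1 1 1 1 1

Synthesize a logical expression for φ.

φ is 0 on exactly one input, (0,1,0), whose minterm is ¬A·B·¬C. So φ is the negation of that single conjunction.

φ(A, B, C) = ((A' · B) · C')'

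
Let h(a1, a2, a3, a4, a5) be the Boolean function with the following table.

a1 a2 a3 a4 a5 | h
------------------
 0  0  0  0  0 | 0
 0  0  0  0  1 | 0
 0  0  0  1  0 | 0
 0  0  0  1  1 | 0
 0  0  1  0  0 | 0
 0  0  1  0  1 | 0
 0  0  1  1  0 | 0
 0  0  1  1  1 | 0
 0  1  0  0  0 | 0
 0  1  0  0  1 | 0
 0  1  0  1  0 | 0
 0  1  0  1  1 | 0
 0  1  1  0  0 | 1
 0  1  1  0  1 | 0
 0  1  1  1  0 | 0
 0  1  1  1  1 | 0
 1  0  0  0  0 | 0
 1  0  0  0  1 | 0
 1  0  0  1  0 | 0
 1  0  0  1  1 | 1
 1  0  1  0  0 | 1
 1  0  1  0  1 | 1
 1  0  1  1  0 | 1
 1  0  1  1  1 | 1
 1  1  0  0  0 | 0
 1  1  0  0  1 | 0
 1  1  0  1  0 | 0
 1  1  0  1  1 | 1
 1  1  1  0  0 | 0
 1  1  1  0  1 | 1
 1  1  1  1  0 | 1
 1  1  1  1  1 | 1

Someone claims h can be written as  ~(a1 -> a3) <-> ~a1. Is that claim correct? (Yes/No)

No

Test each input against both h and the formula:
  a1=0, a2=0, a3=0, a4=0, a5=0: formula gives 0, h = 0 ✓
  a1=0, a2=0, a3=0, a4=0, a5=1: formula gives 0, h = 0 ✓
  a1=0, a2=0, a3=0, a4=1, a5=0: formula gives 0, h = 0 ✓
  a1=0, a2=0, a3=0, a4=1, a5=1: formula gives 0, h = 0 ✓
  …
  a1=0, a2=1, a3=1, a4=0, a5=0: formula gives 0, but h = 1 ✗
Row (0,1,1,0,0) is a counterexample, so the formula is not equivalent to h.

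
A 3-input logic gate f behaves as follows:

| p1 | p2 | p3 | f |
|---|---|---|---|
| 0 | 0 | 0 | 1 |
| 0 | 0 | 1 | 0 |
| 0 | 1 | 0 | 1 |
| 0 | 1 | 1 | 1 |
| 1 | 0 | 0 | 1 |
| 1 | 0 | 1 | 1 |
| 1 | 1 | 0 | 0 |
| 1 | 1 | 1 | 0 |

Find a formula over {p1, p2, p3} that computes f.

f(p1, p2, p3) = not ((((not p1 and not p2) and p3) or ((p1 and p2) and not p3)) or ((p1 and p2) and p3))

The 0-rows are (0,0,1), (1,1,0), (1,1,1). Take each as a conjunction (¬p1·¬p2·p3, p1·p2·¬p3, p1·p2·p3), form their disjunction, and complement — that gives a formula that is 1 everywhere f is.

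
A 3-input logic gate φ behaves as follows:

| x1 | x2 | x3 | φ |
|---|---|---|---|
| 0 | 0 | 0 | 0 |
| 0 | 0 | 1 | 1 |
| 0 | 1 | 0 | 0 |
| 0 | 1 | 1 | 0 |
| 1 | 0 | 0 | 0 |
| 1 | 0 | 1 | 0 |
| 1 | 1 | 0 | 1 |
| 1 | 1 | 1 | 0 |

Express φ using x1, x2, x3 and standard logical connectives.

φ(x1, x2, x3) = ((NOT x1 AND NOT x2) AND x3) OR ((x1 AND x2) AND NOT x3)

φ=1 on 2 inputs: (0,0,1), (1,1,0). Reading each as a conjunction of literals (¬x1·¬x2·x3, x1·x2·¬x3) and taking the OR gives the canonical DNF.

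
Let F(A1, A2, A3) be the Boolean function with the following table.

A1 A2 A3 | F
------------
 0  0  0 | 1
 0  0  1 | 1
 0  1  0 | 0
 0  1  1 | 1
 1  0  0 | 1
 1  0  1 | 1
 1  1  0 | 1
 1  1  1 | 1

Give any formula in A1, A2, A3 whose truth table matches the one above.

F is 0 on exactly one input, (0,1,0), whose minterm is ¬A1·A2·¬A3. So F is the negation of that single conjunction.

F(A1, A2, A3) = not ((not A1 and A2) and not A3)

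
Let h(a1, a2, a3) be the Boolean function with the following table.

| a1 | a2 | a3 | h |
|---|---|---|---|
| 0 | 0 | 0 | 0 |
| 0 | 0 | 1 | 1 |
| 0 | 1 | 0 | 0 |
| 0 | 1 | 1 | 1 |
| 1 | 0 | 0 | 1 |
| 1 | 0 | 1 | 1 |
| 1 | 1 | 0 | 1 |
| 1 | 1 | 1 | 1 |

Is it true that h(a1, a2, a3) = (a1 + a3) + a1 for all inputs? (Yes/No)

Yes

Evaluate (a1 + a3) + a1 on each row and compare to h:
  a1=0, a2=0, a3=0: formula gives 0, h = 0 ✓
  a1=0, a2=0, a3=1: formula gives 1, h = 1 ✓
  a1=0, a2=1, a3=0: formula gives 0, h = 0 ✓
  a1=0, a2=1, a3=1: formula gives 1, h = 1 ✓
  a1=1, a2=0, a3=0: formula gives 1, h = 1 ✓
  …and likewise for the remaining 3 rows.
All 8 rows match — the expression computes h exactly.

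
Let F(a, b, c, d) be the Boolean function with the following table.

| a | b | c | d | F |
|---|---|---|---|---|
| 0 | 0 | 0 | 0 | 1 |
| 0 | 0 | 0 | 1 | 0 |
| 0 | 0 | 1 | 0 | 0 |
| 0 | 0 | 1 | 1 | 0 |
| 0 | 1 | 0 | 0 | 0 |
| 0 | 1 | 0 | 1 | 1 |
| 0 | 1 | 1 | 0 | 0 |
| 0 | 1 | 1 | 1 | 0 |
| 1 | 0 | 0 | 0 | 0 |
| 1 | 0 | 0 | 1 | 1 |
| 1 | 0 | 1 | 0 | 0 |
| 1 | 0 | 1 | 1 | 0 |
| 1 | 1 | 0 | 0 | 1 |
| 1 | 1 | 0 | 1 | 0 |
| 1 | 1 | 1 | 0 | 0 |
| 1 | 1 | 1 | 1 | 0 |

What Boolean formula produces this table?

Collect the rows where F=1 — (0,0,0,0), (0,1,0,1), (1,0,0,1), (1,1,0,0) — and write one minterm per row: ¬a·¬b·¬c·¬d, ¬a·b·¬c·d, a·¬b·¬c·d, a·b·¬c·¬d. Their union (logical OR) reproduces the table exactly.

F(a, b, c, d) = (((((¬a ∧ ¬b) ∧ ¬c) ∧ ¬d) ∨ (((¬a ∧ b) ∧ ¬c) ∧ d)) ∨ (((a ∧ ¬b) ∧ ¬c) ∧ d)) ∨ (((a ∧ b) ∧ ¬c) ∧ ¬d)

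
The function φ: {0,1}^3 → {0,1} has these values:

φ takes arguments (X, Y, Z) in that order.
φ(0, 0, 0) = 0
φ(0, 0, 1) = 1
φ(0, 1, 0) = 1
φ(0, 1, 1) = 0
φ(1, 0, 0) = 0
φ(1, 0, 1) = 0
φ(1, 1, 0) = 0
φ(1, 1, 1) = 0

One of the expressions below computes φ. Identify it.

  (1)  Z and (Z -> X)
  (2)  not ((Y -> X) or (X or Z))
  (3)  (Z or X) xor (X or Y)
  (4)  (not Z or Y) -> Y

(1) fails at (0,0,1): the formula yields 0, φ is 1.
(2) fails at (0,0,1): the formula yields 0, φ is 1.
(4) fails at (0,1,1): the formula yields 1, φ is 0.
(3) is the remaining candidate, and it agrees with φ on all 8 inputs.

3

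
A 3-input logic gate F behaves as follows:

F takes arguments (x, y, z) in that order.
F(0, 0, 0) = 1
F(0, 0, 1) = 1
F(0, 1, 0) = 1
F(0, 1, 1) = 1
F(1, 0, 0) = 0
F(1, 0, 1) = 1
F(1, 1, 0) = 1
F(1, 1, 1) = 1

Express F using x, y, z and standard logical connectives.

Only row (1,0,0) gives 0. So F is 1 everywhere except there — the complement of the minterm x·¬y·¬z.

F(x, y, z) = ((x · y') · z')'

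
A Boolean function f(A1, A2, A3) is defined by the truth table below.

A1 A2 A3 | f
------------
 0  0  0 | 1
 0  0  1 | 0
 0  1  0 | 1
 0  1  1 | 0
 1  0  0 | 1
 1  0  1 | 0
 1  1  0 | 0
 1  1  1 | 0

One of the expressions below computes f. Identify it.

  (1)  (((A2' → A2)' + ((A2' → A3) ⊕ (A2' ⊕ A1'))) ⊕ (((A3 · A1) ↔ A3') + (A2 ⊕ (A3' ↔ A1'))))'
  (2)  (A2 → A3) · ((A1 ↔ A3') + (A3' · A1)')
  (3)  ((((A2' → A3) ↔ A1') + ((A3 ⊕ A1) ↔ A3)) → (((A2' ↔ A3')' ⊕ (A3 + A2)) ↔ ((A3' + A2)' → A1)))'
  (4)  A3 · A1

(1): at (0,0,1) it gives 1, but f = 0 — eliminated.
(2): at (0,0,1) it gives 1, but f = 0 — eliminated.
(4): at (0,0,0) it gives 0, but f = 1 — eliminated.
That leaves (3). Evaluating it on every row reproduces the table of f exactly.

3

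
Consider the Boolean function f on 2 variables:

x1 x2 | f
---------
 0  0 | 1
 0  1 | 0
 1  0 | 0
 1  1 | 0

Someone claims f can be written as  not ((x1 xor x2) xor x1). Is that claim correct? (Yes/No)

Test each input against both f and the formula:
  x1=0, x2=0: formula gives 1, f = 1 ✓
  x1=0, x2=1: formula gives 0, f = 0 ✓
  x1=1, x2=0: formula gives 1, but f = 0 ✗
A single disagreement suffices: at (1,0) they differ, so the formula does not compute f.

No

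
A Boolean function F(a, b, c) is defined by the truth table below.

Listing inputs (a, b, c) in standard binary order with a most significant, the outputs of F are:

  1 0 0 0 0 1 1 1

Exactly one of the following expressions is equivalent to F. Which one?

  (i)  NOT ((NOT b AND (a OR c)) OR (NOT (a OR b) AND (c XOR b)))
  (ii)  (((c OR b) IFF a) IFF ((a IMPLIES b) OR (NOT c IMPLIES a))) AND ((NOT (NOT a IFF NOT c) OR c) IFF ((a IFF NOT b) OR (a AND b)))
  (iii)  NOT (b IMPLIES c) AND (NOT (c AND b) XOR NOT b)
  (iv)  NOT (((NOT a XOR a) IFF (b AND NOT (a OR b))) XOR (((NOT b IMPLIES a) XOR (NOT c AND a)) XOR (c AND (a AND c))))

ii

(i) disagrees with F on (0,1,0) (formula → 1, table → 0); rule it out.
(iii) disagrees with F on (0,0,0) (formula → 0, table → 1); rule it out.
(iv) disagrees with F on (0,0,1) (formula → 1, table → 0); rule it out.
Only (ii) survives; checking it on all 8 rows confirms it matches F.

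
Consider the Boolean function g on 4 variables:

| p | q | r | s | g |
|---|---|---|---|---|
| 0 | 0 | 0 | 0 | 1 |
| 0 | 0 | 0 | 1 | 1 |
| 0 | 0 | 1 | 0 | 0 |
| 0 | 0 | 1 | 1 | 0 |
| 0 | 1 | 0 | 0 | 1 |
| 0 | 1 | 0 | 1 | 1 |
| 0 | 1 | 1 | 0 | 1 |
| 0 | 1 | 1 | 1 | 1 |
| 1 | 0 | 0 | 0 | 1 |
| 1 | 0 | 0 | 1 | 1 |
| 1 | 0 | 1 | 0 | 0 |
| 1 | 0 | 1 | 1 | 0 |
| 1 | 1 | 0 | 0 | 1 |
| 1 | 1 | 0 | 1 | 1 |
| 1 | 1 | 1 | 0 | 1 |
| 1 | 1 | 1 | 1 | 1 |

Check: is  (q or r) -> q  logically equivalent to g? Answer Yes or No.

Evaluate (q or r) -> q on each row and compare to g:
  p=0, q=0, r=0, s=0: formula gives 1, g = 1 ✓
  p=0, q=0, r=0, s=1: formula gives 1, g = 1 ✓
  p=0, q=0, r=1, s=0: formula gives 0, g = 0 ✓
  p=0, q=0, r=1, s=1: formula gives 0, g = 0 ✓
  …and likewise for the remaining 12 rows.
All 16 rows match — the expression computes g exactly.

Yes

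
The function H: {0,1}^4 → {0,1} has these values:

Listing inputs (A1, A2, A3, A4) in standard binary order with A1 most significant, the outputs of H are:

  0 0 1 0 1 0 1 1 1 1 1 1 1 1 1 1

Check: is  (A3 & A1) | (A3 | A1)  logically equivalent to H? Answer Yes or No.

No

Test each input against both H and the formula:
  A1=0, A2=0, A3=0, A4=0: formula gives 0, H = 0 ✓
  A1=0, A2=0, A3=0, A4=1: formula gives 0, H = 0 ✓
  A1=0, A2=0, A3=1, A4=0: formula gives 1, H = 1 ✓
  A1=0, A2=0, A3=1, A4=1: formula gives 1, but H = 0 ✗
Row (0,0,1,1) is a counterexample, so the formula is not equivalent to H.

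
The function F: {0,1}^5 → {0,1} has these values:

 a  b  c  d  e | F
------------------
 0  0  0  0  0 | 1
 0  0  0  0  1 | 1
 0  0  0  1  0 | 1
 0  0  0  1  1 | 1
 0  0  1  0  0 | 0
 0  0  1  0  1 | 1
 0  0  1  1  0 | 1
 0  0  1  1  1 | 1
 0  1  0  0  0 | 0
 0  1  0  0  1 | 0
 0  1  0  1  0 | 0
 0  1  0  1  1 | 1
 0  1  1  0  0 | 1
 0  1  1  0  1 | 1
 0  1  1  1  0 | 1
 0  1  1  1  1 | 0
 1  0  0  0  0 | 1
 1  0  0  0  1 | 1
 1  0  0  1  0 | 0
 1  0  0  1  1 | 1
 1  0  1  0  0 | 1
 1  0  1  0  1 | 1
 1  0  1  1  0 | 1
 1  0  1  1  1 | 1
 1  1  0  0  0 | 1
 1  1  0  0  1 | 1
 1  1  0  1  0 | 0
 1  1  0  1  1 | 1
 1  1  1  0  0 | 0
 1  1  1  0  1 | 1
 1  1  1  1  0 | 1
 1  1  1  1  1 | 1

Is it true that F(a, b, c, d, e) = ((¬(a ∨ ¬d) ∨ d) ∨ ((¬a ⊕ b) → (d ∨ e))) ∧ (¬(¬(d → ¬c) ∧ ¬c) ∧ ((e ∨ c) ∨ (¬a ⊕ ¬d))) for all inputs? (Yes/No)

Test each input against both F and the formula:
  a=0, b=0, c=0, d=0, e=0: formula gives 0, but F = 1 ✗
Row (0,0,0,0,0) is a counterexample, so the formula is not equivalent to F.

No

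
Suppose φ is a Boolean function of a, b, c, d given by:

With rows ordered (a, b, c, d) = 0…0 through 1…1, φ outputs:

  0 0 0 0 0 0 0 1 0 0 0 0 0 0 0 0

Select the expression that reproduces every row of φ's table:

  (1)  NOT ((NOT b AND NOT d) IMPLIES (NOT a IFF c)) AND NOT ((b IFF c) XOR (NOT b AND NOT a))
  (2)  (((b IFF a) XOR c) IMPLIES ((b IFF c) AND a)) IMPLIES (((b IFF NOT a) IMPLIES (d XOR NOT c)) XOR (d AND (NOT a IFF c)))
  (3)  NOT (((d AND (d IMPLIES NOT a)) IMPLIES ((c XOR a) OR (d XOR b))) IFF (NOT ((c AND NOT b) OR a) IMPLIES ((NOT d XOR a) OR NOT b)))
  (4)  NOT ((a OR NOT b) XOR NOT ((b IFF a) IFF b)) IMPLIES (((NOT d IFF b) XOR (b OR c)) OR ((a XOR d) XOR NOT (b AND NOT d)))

3

(1) fails at (0,0,0,0): the formula yields 1, φ is 0.
(2) fails at (0,0,0,0): the formula yields 1, φ is 0.
(4) fails at (0,0,0,0): the formula yields 1, φ is 0.
Only (3) survives; checking it on all 16 rows confirms it matches φ.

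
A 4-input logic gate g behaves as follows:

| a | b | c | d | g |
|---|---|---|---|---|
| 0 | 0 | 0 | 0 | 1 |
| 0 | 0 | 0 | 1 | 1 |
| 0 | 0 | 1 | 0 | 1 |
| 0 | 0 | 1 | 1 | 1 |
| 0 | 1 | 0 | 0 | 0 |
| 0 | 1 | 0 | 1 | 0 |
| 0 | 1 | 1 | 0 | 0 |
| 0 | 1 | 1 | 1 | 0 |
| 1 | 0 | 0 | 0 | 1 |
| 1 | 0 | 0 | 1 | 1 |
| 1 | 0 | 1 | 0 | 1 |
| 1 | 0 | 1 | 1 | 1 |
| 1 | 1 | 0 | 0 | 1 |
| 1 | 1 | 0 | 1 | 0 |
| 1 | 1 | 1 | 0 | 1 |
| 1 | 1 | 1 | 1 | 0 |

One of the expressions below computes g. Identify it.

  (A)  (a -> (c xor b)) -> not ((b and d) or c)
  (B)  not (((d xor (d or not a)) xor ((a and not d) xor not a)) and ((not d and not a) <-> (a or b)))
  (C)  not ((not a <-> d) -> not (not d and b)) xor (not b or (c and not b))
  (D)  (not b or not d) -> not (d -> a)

(A): at (0,0,1,0) it gives 0, but g = 1 — eliminated.
(B): at (0,0,0,1) it gives 0, but g = 1 — eliminated.
(D): at (0,0,0,0) it gives 0, but g = 1 — eliminated.
That leaves (C). Evaluating it on every row reproduces the table of g exactly.

C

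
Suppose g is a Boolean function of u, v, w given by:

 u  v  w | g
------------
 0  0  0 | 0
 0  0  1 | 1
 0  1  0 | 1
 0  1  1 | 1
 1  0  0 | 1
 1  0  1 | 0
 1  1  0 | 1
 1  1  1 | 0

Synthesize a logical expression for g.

There are just 3 zero rows: (0,0,0), (1,0,1), (1,1,1). Their minterms are ¬u·¬v·¬w, u·¬v·w, u·v·w; the OR of those covers precisely the 0-outputs, and negating it yields g.

g(u, v, w) = ((((u' · v') · w') + ((u · v') · w)) + ((u · v) · w))'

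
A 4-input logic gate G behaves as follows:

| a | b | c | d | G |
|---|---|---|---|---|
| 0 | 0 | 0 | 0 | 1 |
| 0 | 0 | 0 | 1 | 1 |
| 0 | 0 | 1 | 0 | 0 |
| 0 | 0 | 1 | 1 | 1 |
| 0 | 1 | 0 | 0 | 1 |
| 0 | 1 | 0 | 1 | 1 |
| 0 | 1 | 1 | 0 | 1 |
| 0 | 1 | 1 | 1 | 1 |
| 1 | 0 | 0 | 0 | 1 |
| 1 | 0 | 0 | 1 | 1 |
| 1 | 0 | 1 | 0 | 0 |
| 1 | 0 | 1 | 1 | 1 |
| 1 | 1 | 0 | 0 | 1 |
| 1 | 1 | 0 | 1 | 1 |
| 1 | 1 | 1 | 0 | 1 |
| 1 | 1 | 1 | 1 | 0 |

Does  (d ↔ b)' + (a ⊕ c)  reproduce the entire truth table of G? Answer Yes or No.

Test each input against both G and the formula:
  a=0, b=0, c=0, d=0: formula gives 0, but G = 1 ✗
Row (0,0,0,0) is a counterexample, so the formula is not equivalent to G.

No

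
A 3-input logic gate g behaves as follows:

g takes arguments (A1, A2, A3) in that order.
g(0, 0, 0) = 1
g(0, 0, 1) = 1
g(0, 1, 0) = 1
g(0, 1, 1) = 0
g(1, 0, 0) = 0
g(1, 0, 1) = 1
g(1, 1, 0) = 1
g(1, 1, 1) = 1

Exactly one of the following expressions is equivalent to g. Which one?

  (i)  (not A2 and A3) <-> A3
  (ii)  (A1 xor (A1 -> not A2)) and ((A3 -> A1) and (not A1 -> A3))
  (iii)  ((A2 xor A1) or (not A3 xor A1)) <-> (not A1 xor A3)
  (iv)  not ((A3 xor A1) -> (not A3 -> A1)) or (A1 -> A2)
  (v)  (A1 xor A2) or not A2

(i) fails at (1,0,0): the formula yields 1, g is 0.
(ii) fails at (0,0,0): the formula yields 0, g is 1.
(iv) fails at (0,1,1): the formula yields 1, g is 0.
(v) fails at (0,1,1): the formula yields 1, g is 0.
That leaves (iii). Evaluating it on every row reproduces the table of g exactly.

iii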